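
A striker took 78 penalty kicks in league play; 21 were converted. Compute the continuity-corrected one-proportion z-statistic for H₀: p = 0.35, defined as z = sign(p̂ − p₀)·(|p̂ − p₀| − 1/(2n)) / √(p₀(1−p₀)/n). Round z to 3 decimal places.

With x = 21 successes in n = 78, p̂ = 0.26923. p̂ − p₀ = -0.080769.
1/(2n) = 0.006410.
Corrected numerator: |-0.080769| − 0.006410 = 0.074359.
SE₀ = √(0.35·0.65/78) = 0.054006.
z = (−)0.074359/0.054006 = -1.377.

z = -1.377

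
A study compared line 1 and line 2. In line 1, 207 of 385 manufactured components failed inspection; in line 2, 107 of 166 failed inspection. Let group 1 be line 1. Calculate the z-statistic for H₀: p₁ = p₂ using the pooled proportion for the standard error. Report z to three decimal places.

z = -2.326

Sample proportions: p̂₁ = 207/385 = 0.53766 and p̂₂ = 107/166 = 0.64458.
Pooled p̂ = (207+107)/(385+166) = 314/551 = 0.56987.
Pooled SE = √[0.2451178·0.00862150] ≈ 0.045970.
z = (p̂₁ − p̂₂)/SE = (0.53766 − 0.64458)/0.045970 = -0.10692/0.045970 = -2.326.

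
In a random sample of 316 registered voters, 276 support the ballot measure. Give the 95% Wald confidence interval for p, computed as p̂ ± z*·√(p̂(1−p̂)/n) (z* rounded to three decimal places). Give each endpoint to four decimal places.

With x = 276 successes in n = 316, p̂ = 0.87342.
Standard error of p̂: √(0.110559/316) = √0.000349871 = 0.018705.
For 95% confidence, z* = 1.960.
Margin of error: 1.960 × 0.018705 = 0.03666.
So the interval runs from 0.8368 to 0.9101.

(0.8368, 0.9101)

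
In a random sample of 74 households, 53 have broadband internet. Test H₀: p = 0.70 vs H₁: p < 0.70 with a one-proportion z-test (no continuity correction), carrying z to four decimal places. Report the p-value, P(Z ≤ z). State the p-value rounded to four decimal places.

p-value = 0.6196

Sample proportion p̂ = 53/74 = 0.71622.
SE₀ = √(0.70·0.30/74) = 0.053271.
Test statistic (full precision, shown to 4 dp): z = (53/74 − 0.70)/SE₀ ≈ 0.3044.
From the standard normal, P(Z ≤ z) = 0.6196.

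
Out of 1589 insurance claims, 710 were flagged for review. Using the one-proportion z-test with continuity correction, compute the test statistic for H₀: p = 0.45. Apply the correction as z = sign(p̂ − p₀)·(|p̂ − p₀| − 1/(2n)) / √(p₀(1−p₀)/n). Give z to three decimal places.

z = -0.229

Sample proportion p̂ = 710/1589 = 0.44682. p̂ − p₀ = -0.003178.
Continuity correction 1/(2n) = 1/3178 = 0.000315.
Corrected numerator: |-0.003178| − 0.000315 = 0.002863.
SE₀ = √(0.45·0.55/1589) = 0.012480.
z = (−)0.002863/0.012480 = -0.229.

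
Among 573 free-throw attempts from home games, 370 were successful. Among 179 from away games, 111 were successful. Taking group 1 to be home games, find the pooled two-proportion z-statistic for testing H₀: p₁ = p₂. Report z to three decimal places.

p̂₁ = 370/573 = 0.64572, p̂₂ = 111/179 = 0.62011.
Pooled p̂ = (370+111)/(573+179) = 481/752 = 0.63963.
Pooled SE = √[0.2305041·0.00733179] ≈ 0.041110.
z = (p̂₁ − p̂₂)/SE = (0.64572 − 0.62011)/0.041110 = 0.02561/0.041110 = 0.623.

z = 0.623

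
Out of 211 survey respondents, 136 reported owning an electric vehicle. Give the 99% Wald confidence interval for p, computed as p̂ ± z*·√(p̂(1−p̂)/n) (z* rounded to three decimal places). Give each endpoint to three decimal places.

(0.560, 0.729)

With x = 136 successes in n = 211, p̂ = 0.64455.
SE(p̂) = √(0.64455·0.35545/211) = 0.032952.
The 99% critical value is z* = 2.576.
Margin of error: 2.576 × 0.032952 = 0.08488.
Interval: 0.64455 ± 0.08488 → (0.560, 0.729).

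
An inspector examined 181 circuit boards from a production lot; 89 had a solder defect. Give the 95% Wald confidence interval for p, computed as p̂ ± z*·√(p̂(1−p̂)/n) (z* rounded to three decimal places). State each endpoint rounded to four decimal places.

Sample proportion p̂ = 89/181 = 0.49171.
Standard error of p̂: √(0.249931/181) = √0.001380836 = 0.037160.
z* = 1.960 at the 95% level.
Margin of error: 1.960 × 0.037160 = 0.07283.
Interval: 0.49171 ± 0.07283 → (0.4189, 0.5645).

(0.4189, 0.5645)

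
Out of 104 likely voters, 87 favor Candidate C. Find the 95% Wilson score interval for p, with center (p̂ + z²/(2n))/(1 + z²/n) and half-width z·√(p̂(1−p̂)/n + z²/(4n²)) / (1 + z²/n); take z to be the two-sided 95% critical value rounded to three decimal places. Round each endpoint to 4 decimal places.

Here p̂ = 87/104 = 0.83654 and z = 1.960 (z² = 3.841600).
Denominator 1 + z²/n = 1 + 3.841600/104 = 1.036938.
Adjusted center: (0.83654 + z²/(2n))/1.036938 = 0.82455.
Radicand: p̂(1−p̂)/n + z²/(4n²) = 0.001314826 + 0.000088794 = 0.001403620.
Half-width = 1.960·√0.001403620/1.036938 = 0.07082.
Interval: 0.82455 ± 0.07082 → (0.7537, 0.8954).

(0.7537, 0.8954)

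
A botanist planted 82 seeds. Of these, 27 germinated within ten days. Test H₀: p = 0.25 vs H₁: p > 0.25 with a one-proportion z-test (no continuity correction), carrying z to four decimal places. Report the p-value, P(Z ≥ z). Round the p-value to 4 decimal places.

Sample proportion p̂ = 27/82 = 0.32927.
Under H₀, SE = √(p₀(1−p₀)/n) = √(0.25·0.75/82) = √0.002286585 = 0.047818.
z = (p̂ − p₀)/SE = (27/82 − 0.25)/0.047818 ≈ 1.6577.
From the standard normal, P(Z ≥ z) = 0.0487.

p-value = 0.0487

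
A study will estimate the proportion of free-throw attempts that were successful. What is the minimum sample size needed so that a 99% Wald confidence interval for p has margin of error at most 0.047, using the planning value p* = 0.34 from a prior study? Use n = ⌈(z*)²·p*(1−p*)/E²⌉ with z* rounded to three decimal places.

For 99% confidence, z* = 2.576.
p*(1−p*) = 0.34·0.66 = 0.2244.
Required n before rounding: 6.635776 × 0.2244 / 0.047² = 674.092.
⌈674.092⌉ = 675.

n = 675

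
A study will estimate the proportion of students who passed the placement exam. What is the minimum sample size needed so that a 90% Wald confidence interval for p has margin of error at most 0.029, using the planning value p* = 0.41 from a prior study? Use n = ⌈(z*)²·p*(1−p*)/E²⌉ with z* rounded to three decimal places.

The 90% critical value is z* = 1.645.
p*(1−p*) = 0.2419.
(z*)²·p*(1−p*)/E² = 2.706025·0.2419/0.000841 = 778.344.
Rounding up, n = 779.

n = 779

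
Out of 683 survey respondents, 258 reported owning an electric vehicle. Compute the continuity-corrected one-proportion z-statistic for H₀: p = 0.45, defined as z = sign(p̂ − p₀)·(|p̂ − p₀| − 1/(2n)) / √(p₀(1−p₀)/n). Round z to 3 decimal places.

p̂ = 258/683 = 0.37775. p̂ − p₀ = -0.072255.
Continuity correction 1/(2n) = 1/1366 = 0.000732.
Corrected numerator: |-0.072255| − 0.000732 = 0.071523.
Under H₀, SE = √(p₀(1−p₀)/n) = √(0.45·0.55/683) = √0.000362372 = 0.019036.
z = (−)0.071523/0.019036 = -3.757.

z = -3.757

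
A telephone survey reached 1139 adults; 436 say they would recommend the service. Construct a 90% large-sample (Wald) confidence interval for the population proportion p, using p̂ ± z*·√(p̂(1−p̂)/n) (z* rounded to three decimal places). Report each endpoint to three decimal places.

(0.359, 0.406)

p̂ = 436/1139 = 0.38279.
SE(p̂) = √(0.38279·0.61721/1139) = 0.014402.
For 90% confidence, z* = 1.645.
Margin = 1.645·0.014402 = 0.02369.
So the interval runs from 0.359 to 0.406.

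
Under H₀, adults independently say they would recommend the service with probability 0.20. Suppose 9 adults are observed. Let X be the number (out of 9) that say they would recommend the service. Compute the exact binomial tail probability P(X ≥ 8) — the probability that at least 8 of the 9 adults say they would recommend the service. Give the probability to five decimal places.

X ~ Binomial(n=9, p=0.20).
P(X ≥ 8) = C(9,8)·0.20^8·0.80^1 + C(9,9)·0.20^9·0.80^0.
= 0.000018 + 0.000001 = 0.00002.

P = 0.00002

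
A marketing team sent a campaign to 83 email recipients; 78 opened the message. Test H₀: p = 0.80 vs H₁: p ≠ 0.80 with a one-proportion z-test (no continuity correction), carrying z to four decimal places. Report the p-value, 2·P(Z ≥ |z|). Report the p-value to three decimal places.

With x = 78 successes in n = 83, p̂ = 0.93976.
Null standard error: √(0.80·0.20/83) = √0.001927711 = 0.043906.
Test statistic (full precision, shown to 4 dp): z = (78/83 − 0.80)/SE₀ ≈ 3.1832.
From the standard normal, 2·P(Z ≥ |z|) = 0.001.

p-value = 0.001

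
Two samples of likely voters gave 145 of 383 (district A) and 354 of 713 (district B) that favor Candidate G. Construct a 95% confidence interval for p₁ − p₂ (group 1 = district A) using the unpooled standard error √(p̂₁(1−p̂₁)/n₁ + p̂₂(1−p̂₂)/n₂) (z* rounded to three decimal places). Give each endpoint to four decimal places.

(-0.1788, -0.0570)

p̂₁ = 0.37859, p̂₂ = 0.49649, so the observed difference is -0.11790.
Unpooled SE = √(p̂₁(1−p̂₁)/n₁ + p̂₂(1−p̂₂)/n₂) = √(0.000614255 + 0.000350614) = 0.031062.
The 95% critical value is z* = 1.960. Margin of error = 0.06088.
So the interval runs from -0.1788 to -0.0570.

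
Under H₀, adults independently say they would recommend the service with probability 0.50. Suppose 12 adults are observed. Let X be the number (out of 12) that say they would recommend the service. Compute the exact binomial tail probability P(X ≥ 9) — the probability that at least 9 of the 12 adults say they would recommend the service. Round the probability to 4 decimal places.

X is binomial with n = 12 and p = 0.50.
P(X ≥ 9) = C(12,9)·0.50^9·0.50^3 + C(12,10)·0.50^10·0.50^2 + C(12,11)·0.50^11·0.50^1 + C(12,12)·0.50^12·0.50^0.
= 0.053711 + 0.016113 + 0.002930 + 0.000244 = 0.0730.

P = 0.0730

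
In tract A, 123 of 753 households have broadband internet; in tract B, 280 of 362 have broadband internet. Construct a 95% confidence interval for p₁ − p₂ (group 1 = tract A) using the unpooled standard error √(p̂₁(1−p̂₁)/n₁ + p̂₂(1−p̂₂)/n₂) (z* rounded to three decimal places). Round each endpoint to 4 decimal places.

(-0.6607, -0.5596)

p̂₁ = 123/753 = 0.16335, p̂₂ = 280/362 = 0.77348; p̂₁ − p̂₂ = -0.61013.
Unpooled SE = √(p̂₁(1−p̂₁)/n₁ + p̂₂(1−p̂₂)/n₂) = √(0.000181493 + 0.000484001) = 0.025797.
z* = 1.960 at the 95% level. Margin of error = 0.05056.
CI: -0.61013 ± 0.05056 = (-0.6607, -0.5596).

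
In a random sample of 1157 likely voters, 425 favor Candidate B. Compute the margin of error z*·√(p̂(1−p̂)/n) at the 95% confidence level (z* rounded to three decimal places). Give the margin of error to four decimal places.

The sample proportion is 425/1157 = 0.36733.
Standard error of p̂: √(0.232398/1157) = √0.000200863 = 0.014173.
For 95% confidence, z* = 1.960.
ME = 1.960·0.014173 = 0.0278.

ME = 0.0278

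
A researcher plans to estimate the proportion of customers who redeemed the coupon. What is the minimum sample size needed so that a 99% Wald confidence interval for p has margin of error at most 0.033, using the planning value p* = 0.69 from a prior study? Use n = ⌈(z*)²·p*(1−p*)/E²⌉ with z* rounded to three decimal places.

For 99% confidence, z* = 2.576.
p*(1−p*) = 0.2139.
(z*)²·p*(1−p*)/E² = 6.635776·0.2139/0.001089 = 1303.391.
⌈1303.391⌉ = 1304.

n = 1304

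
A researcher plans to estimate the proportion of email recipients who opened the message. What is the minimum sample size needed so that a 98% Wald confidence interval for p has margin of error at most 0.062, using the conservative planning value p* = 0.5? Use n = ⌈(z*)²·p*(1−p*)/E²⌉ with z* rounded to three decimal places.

n = 352

The 98% critical value is z* = 2.326.
p*(1−p*) = 0.2500.
(z*)²·p*(1−p*)/E² = 5.410276·0.2500/0.003844 = 351.865.
⌈351.865⌉ = 352.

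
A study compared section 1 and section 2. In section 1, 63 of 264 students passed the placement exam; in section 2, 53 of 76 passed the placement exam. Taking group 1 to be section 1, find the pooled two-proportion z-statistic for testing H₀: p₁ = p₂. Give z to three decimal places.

p̂₁ = 63/264 = 0.23864, p̂₂ = 53/76 = 0.69737.
Pooled p̂ = (63+53)/(264+76) = 116/340 = 0.34118.
SE = √[p̂(1−p̂)(1/n₁+1/n₂)] = √[0.34118·0.65882·(1/264+1/76)] ≈ 0.061717.
z = (p̂₁ − p̂₂)/SE = (0.23864 − 0.69737)/0.061717 = -0.45873/0.061717 = -7.433.

z = -7.433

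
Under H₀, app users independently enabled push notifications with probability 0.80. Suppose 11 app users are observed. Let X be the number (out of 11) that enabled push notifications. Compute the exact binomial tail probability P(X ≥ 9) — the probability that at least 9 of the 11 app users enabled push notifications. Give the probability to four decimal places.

P = 0.6174

X is binomial with n = 11 and p = 0.80.
P(X ≥ 9) = C(11,9)·0.80^9·0.20^2 + C(11,10)·0.80^10·0.20^1 + C(11,11)·0.80^11·0.20^0.
= 0.295279 + 0.236223 + 0.085899 = 0.6174.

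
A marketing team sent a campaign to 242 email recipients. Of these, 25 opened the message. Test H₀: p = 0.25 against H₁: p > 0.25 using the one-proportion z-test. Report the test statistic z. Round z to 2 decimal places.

The sample proportion is 25/242 = 0.10331.
Under H₀, SE = √(p₀(1−p₀)/n) = √(0.25·0.75/242) = √0.000774793 = 0.027835.
Test statistic: z = -0.14669/0.027835 = -5.27.

z = -5.27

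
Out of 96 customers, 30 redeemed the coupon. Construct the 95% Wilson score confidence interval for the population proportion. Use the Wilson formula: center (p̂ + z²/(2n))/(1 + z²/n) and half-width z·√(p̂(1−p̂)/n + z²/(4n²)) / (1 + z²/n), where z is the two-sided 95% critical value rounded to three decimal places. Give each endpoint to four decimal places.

(0.2285, 0.4109)

p̂ = 30/96 = 0.31250; z = 1.960, so z² = 3.841600.
1 + z²/n = 1.040017.
Center = (0.31250 + 0.020008)/1.040017 = 0.31971.
Radicand: p̂(1−p̂)/n + z²/(4n²) = 0.002237956 + 0.000104210 = 0.002342166.
Half-width = 1.960·√0.002342166/1.040017 = 0.09121.
CI: 0.31971 ± 0.09121 = (0.2285, 0.4109).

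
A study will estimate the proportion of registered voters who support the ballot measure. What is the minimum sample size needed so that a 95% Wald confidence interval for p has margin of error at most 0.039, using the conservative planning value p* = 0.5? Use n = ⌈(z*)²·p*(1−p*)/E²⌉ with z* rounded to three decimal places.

The 95% critical value is z* = 1.960.
p*(1−p*) = 0.50·0.50 = 0.2500.
(z*)²·p*(1−p*)/E² = 3.841600·0.2500/0.001521 = 631.427.
⌈631.427⌉ = 632.

n = 632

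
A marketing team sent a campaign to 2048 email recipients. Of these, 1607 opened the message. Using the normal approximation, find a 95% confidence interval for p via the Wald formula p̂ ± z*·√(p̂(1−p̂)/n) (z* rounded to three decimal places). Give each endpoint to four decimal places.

Sample proportion p̂ = 1607/2048 = 0.78467.
SE = √(p̂(1−p̂)/n) = √(0.168964/2048) = 0.009083.
z* = 1.960 at the 95% level.
Margin of error: 1.960 × 0.009083 = 0.01780.
Interval: 0.78467 ± 0.01780 → (0.7669, 0.8025).

(0.7669, 0.8025)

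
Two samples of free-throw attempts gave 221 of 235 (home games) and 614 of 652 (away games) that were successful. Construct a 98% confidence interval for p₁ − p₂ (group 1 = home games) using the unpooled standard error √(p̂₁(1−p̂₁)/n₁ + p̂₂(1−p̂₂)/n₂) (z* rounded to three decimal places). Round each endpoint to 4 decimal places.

(-0.0431, 0.0405)

p̂₁ = 0.94043, p̂₂ = 0.94172, so the observed difference is -0.00129.
Unpooled SE = √(p̂₁(1−p̂₁)/n₁ + p̂₂(1−p̂₂)/n₂) = √(0.000238406 + 0.000084180) = 0.017961.
The 98% critical value is z* = 2.326. Margin of error = 0.04178.
So the interval runs from -0.0431 to 0.0405.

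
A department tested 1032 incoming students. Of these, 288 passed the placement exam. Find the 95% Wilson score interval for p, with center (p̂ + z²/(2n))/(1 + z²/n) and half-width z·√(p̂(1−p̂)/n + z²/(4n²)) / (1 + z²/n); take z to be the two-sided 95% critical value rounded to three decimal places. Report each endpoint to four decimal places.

(0.2526, 0.3072)

Here p̂ = 288/1032 = 0.27907 and z = 1.960 (z² = 3.841600).
1 + z²/n = 1.003722.
Adjusted center: (0.27907 + z²/(2n))/1.003722 = 0.27989.
Radicand: p̂(1−p̂)/n + z²/(4n²) = 0.000194951 + 0.000000902 = 0.000195853.
Half-width = z·√(radicand)/denom = 1.960·0.013995/1.003722 = 0.02733.
So the interval runs from 0.2526 to 0.3072.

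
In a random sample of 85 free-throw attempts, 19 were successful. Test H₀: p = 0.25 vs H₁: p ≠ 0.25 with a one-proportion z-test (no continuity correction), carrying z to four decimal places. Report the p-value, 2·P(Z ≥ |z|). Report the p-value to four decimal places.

p-value = 0.5730

The sample proportion is 19/85 = 0.22353.
SE₀ = √(0.25·0.75/85) = 0.046967.
z = (p̂ − p₀)/SE = (19/85 − 0.25)/0.046967 ≈ -0.5636.
p-value = 2·P(Z ≥ |z|) with z = -0.5636 → 0.5730.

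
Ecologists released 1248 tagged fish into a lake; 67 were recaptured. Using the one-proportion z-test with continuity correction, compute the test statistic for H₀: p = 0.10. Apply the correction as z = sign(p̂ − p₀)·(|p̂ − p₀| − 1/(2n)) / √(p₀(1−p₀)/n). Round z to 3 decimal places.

With x = 67 successes in n = 1248, p̂ = 0.05369. p̂ − p₀ = -0.046314.
1/(2n) = 0.000401.
Corrected numerator: |-0.046314| − 0.000401 = 0.045913.
Null standard error: √(0.10·0.90/1248) = √0.000072115 = 0.008492.
z = −0.045913/0.008492 = -5.407.

z = -5.407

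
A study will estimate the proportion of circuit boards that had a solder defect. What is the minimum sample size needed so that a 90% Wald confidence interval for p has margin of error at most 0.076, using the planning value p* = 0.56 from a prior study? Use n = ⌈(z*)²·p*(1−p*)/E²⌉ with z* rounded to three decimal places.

z* = 1.645 at the 90% level.
p*(1−p*) = 0.2464.
(z*)²·p*(1−p*)/E² = 2.706025·0.2464/0.005776 = 115.437.
⌈115.437⌉ = 116.

n = 116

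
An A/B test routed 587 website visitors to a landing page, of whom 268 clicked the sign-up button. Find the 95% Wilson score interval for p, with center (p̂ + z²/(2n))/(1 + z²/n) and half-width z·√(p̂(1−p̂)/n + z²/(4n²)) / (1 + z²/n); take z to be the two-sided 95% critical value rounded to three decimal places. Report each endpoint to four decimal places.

p̂ = 268/587 = 0.45656; z = 1.960, so z² = 3.841600.
Denominator 1 + z²/n = 1 + 3.841600/587 = 1.006544.
Adjusted center: (0.45656 + z²/(2n))/1.006544 = 0.45684.
Radicand: p̂(1−p̂)/n + z²/(4n²) = 0.000422679 + 0.000002787 = 0.000425466.
Half-width = z·√(radicand)/denom = 1.960·0.020627/1.006544 = 0.04017.
CI: 0.45684 ± 0.04017 = (0.4167, 0.4970).

(0.4167, 0.4970)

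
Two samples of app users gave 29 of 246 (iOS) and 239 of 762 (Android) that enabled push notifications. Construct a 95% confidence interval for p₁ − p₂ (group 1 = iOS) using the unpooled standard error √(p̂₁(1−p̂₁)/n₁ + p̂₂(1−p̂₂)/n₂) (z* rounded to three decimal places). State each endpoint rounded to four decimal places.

(-0.2478, -0.1437)

p̂₁ = 0.11789, p̂₂ = 0.31365, so the observed difference is -0.19576.
Unpooled SE = √(p̂₁(1−p̂₁)/n₁ + p̂₂(1−p̂₂)/n₂) = √(0.000422720 + 0.000282511) = 0.026556.
For 95% confidence, z* = 1.960. Margin = 1.960·0.026556 = 0.05205.
Interval: -0.19576 ± 0.05205 → (-0.2478, -0.1437).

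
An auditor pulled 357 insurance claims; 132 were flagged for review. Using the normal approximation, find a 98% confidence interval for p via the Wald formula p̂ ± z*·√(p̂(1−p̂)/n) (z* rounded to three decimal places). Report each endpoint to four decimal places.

Sample proportion p̂ = 132/357 = 0.36975.
SE = √(p̂(1−p̂)/n) = √(0.233034/357) = 0.025549.
The 98% critical value is z* = 2.326.
Margin = 2.326·0.025549 = 0.05943.
CI: 0.36975 ± 0.05943 = (0.3103, 0.4292).

(0.3103, 0.4292)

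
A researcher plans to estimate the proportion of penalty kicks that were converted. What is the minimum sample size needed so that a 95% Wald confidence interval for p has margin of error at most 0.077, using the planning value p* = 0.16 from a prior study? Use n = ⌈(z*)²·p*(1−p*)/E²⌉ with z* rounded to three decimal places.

z* = 1.960 at the 95% level.
p*(1−p*) = 0.1344.
(z*)²·p*(1−p*)/E² = 3.841600·0.1344/0.005929 = 87.082.
Rounding up, n = 88.

n = 88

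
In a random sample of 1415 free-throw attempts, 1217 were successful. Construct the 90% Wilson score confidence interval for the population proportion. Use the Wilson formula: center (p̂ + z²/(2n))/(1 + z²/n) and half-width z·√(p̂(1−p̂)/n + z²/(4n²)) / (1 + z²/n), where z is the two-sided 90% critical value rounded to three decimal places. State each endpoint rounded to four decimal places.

(0.8442, 0.8746)

Here p̂ = 1217/1415 = 0.86007 and z = 1.645 (z² = 2.706025).
1 + z²/n = 1.001912.
Center = (0.86007 + 0.000956)/1.001912 = 0.85938.
Radicand: p̂(1−p̂)/n + z²/(4n²) = 0.000085052 + 0.000000338 = 0.000085390.
Half-width = z·√(radicand)/denom = 1.645·0.009241/1.001912 = 0.01517.
Interval: 0.85938 ± 0.01517 → (0.8442, 0.8746).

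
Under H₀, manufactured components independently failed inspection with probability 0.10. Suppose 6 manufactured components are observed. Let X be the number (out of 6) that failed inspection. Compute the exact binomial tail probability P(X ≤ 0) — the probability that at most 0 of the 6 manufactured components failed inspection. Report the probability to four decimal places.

P = 0.5314

X is binomial with n = 6 and p = 0.10.
P(X ≤ 0) = C(6,0)·0.10^0·0.90^6.
= 0.531441 = 0.5314.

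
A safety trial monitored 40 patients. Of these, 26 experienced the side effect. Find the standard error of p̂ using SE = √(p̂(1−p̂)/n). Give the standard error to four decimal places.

With x = 26 successes in n = 40, p̂ = 0.65000.
p̂(1−p̂) = 0.227500.
SE = √(0.227500/40) = 0.0754.

SE = 0.0754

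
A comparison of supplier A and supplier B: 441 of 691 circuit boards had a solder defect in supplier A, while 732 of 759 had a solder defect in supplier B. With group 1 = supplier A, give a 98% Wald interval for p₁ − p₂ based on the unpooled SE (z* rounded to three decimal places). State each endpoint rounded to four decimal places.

(-0.3715, -0.2809)

p̂₁ = 0.63821, p̂₂ = 0.96443, so the observed difference is -0.32622.
SE = √(0.000334152 + 0.000045201) = √0.000379353 = 0.019477.
z* = 2.326 at the 98% level. Margin = 2.326·0.019477 = 0.04530.
Interval: -0.32622 ± 0.04530 → (-0.3715, -0.2809).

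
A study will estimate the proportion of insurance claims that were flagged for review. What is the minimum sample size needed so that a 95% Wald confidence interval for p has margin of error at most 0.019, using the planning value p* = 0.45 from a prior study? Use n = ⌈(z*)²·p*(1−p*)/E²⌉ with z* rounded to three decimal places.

z* = 1.960 at the 95% level.
p*(1−p*) = 0.45·0.55 = 0.2475.
(z*)²·p*(1−p*)/E² = 3.841600·0.2475/0.000361 = 2633.784.
Rounding up, n = 2634.

n = 2634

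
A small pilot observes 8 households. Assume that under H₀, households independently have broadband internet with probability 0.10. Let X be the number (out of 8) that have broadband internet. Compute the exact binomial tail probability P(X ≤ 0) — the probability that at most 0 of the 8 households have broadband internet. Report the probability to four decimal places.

X ~ Binomial(n=8, p=0.10).
P(X ≤ 0) = C(8,0)·0.10^0·0.90^8.
= 0.430467 = 0.4305.

P = 0.4305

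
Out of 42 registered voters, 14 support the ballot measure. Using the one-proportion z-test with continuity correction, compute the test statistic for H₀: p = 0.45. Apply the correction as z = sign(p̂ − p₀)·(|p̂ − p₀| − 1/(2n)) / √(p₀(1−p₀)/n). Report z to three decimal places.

z = -1.365

p̂ = 14/42 = 0.33333. p̂ − p₀ = -0.116667.
Continuity correction 1/(2n) = 1/84 = 0.011905.
Corrected numerator: |-0.116667| − 0.011905 = 0.104762.
Under H₀, SE = √(p₀(1−p₀)/n) = √(0.45·0.55/42) = √0.005892857 = 0.076765.
z = (−)0.104762/0.076765 = -1.365.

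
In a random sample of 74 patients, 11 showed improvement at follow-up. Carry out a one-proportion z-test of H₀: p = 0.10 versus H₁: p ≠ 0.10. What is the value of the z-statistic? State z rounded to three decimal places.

The sample proportion is 11/74 = 0.14865.
Null standard error: √(0.10·0.90/74) = √0.001216216 = 0.034874.
z = (0.14865 − 0.10)/0.034874 = 0.04865/0.034874 = 1.395.

z = 1.395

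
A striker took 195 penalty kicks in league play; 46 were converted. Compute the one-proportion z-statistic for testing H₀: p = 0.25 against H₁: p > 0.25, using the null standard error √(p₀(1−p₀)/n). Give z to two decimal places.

z = -0.45

With x = 46 successes in n = 195, p̂ = 0.23590.
SE₀ = √(0.25·0.75/195) = 0.031009.
Test statistic: z = -0.01410/0.031009 = -0.45.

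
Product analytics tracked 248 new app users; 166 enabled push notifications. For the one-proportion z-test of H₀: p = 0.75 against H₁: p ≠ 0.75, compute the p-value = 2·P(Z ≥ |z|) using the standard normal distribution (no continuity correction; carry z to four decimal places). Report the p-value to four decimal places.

p-value = 0.0034

The sample proportion is 166/248 = 0.66935.
Null standard error: √(0.75·0.25/248) = √0.000756048 = 0.027496.
Test statistic (full precision, shown to 4 dp): z = (166/248 − 0.75)/SE₀ ≈ -2.9329.
p-value = 2·P(Z ≥ |z|) with z = -2.9329 → 0.0034.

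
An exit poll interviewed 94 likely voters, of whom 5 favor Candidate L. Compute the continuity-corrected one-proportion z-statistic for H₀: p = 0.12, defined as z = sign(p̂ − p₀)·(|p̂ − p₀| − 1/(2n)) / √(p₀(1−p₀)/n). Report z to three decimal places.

z = -1.835

The sample proportion is 5/94 = 0.05319. p̂ − p₀ = -0.066809.
1/(2n) = 0.005319.
Corrected numerator: |-0.066809| − 0.005319 = 0.061490.
SE₀ = √(0.12·0.88/94) = 0.033517.
z = −0.061490/0.033517 = -1.835.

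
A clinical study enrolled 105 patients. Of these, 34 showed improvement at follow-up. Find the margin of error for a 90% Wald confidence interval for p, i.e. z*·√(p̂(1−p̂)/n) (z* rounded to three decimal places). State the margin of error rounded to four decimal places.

ME = 0.0751

p̂ = 34/105 = 0.32381.
Standard error of p̂: √(0.218957/105) = √0.002085304 = 0.045665.
For 90% confidence, z* = 1.645.
ME = 1.645·0.045665 = 0.0751.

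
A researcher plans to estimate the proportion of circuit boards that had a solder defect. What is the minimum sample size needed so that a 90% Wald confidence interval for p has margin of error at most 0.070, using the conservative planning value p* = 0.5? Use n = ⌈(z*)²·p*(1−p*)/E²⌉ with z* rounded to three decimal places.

The 90% critical value is z* = 1.645.
p*(1−p*) = 0.2500.
(z*)²·p*(1−p*)/E² = 2.706025·0.2500/0.004900 = 138.062.
Rounding up, n = 139.

n = 139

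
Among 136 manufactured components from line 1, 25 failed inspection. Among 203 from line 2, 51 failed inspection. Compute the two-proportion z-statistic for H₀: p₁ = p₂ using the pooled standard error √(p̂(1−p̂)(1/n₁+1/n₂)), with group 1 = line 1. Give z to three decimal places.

Sample proportions: p̂₁ = 25/136 = 0.18382 and p̂₂ = 51/203 = 0.25123.
Pooling: p̂ = 76/339 = 0.22419.
SE = √[p̂(1−p̂)(1/n₁+1/n₂)] = √[0.22419·0.77581·(1/136+1/203)] ≈ 0.046213.
z = -0.06741/0.046213 = -1.459.

z = -1.459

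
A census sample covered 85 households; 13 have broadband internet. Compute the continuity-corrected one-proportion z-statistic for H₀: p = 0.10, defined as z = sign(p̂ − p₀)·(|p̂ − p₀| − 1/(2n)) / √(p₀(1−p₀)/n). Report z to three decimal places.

z = 1.446

With x = 13 successes in n = 85, p̂ = 0.15294. p̂ − p₀ = 0.052941.
Continuity correction 1/(2n) = 1/170 = 0.005882.
Corrected numerator: |0.052941| − 0.005882 = 0.047059.
Under H₀, SE = √(p₀(1−p₀)/n) = √(0.10·0.90/85) = √0.001058824 = 0.032540.
z = +0.047059/0.032540 = 1.446.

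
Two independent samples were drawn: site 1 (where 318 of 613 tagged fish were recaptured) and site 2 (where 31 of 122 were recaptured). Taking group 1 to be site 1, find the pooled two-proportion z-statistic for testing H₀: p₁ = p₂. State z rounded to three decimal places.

p̂₁ = 318/613 = 0.51876, p̂₂ = 31/122 = 0.25410.
Pooling: p̂ = 349/735 = 0.47483.
SE = √[p̂(1−p̂)(1/n₁+1/n₂)] = √[0.47483·0.52517·(1/613+1/122)] ≈ 0.049505.
z = (p̂₁ − p̂₂)/SE = (0.51876 − 0.25410)/0.049505 = 0.26466/0.049505 = 5.346.

z = 5.346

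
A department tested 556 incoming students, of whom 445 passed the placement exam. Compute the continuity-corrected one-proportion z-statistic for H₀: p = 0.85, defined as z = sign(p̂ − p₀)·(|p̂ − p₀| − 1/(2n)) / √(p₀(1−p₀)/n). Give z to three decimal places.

z = -3.219

Sample proportion p̂ = 445/556 = 0.80036. p̂ − p₀ = -0.049640.
1/(2n) = 0.000899.
Corrected numerator: |-0.049640| − 0.000899 = 0.048741.
Under H₀, SE = √(p₀(1−p₀)/n) = √(0.85·0.15/556) = √0.000229317 = 0.015143.
z = −0.048741/0.015143 = -3.219.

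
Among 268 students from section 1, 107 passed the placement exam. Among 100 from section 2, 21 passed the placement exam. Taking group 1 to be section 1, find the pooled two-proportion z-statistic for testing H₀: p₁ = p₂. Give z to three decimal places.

p̂₁ = 107/268 = 0.39925, p̂₂ = 21/100 = 0.21000.
Pooling: p̂ = 128/368 = 0.34783.
Pooled SE = √[0.2268431·0.01373134] ≈ 0.055811.
z = 0.18925/0.055811 = 3.391.

z = 3.391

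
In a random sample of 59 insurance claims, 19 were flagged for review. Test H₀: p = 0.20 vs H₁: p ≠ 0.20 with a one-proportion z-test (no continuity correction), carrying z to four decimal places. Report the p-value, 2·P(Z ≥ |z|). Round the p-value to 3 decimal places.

With x = 19 successes in n = 59, p̂ = 0.32203.
Under H₀, SE = √(p₀(1−p₀)/n) = √(0.20·0.80/59) = √0.002711864 = 0.052076.
z = (p̂ − p₀)/SE = (19/59 − 0.20)/0.052076 ≈ 2.3434.
p-value = 2·P(Z ≥ |z|) with z = 2.3434 → 0.019.

p-value = 0.019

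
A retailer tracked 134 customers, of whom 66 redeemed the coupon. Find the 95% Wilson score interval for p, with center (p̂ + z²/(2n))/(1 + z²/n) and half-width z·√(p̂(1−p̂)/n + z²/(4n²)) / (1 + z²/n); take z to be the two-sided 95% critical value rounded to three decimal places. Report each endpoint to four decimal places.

(0.4093, 0.5762)

p̂ = 66/134 = 0.49254; z = 1.960, so z² = 3.841600.
Denominator 1 + z²/n = 1 + 3.841600/134 = 1.028669.
Center = (0.49254 + 0.014334)/1.028669 = 0.49275.
Radicand: p̂(1−p̂)/n + z²/(4n²) = 0.001865256 + 0.000053486 = 0.001918742.
Half-width = 1.960·√0.001918742/1.028669 = 0.08346.
Interval: 0.49275 ± 0.08346 → (0.4093, 0.5762).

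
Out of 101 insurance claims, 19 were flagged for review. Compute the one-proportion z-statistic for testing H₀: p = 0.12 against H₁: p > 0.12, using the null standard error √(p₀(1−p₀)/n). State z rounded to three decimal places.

The sample proportion is 19/101 = 0.18812.
Under H₀, SE = √(p₀(1−p₀)/n) = √(0.12·0.88/101) = √0.001045545 = 0.032335.
Test statistic: z = 0.06812/0.032335 = 2.107.

z = 2.107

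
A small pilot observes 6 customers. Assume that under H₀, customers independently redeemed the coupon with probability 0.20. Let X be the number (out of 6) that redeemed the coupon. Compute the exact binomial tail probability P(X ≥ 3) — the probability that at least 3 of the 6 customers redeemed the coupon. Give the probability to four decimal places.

X ~ Binomial(n=6, p=0.20).
P(X ≥ 3) = C(6,3)·0.20^3·0.80^3 + C(6,4)·0.20^4·0.80^2 + C(6,5)·0.20^5·0.80^1 + C(6,6)·0.20^6·0.80^0.
= 0.081920 + 0.015360 + 0.001536 + 0.000064 = 0.0989.

P = 0.0989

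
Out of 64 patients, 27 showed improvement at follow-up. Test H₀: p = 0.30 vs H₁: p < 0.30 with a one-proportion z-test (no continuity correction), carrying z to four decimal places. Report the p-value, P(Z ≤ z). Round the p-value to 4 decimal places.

Sample proportion p̂ = 27/64 = 0.42188.
Under H₀, SE = √(p₀(1−p₀)/n) = √(0.30·0.70/64) = √0.003281250 = 0.057282.
Test statistic (full precision, shown to 4 dp): z = (27/64 − 0.30)/SE₀ ≈ 2.1276.
p-value = P(Z ≤ z) with z = 2.1276 → 0.9833.

p-value = 0.9833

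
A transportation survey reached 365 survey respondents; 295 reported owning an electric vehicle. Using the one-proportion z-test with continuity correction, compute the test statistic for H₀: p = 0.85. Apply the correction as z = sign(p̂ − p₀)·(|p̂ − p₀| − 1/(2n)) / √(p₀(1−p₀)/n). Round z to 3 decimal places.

z = -2.162

Sample proportion p̂ = 295/365 = 0.80822. p̂ − p₀ = -0.041781.
1/(2n) = 0.001370.
Corrected numerator: |-0.041781| − 0.001370 = 0.040411.
Null standard error: √(0.85·0.15/365) = √0.000349315 = 0.018690.
z = −0.040411/0.018690 = -2.162.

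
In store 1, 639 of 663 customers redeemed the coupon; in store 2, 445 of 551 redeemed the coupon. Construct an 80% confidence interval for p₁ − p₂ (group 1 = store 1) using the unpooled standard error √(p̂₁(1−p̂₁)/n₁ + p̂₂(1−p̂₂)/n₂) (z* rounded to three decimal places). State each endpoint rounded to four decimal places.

(0.1327, 0.1796)

p̂₁ = 639/663 = 0.96380, p̂₂ = 445/551 = 0.80762; p̂₁ − p̂₂ = 0.15618.
SE = √(0.000052623 + 0.000281975) = √0.000334598 = 0.018292.
For 80% confidence, z* = 1.282. Margin = 1.282·0.018292 = 0.02345.
Interval: 0.15618 ± 0.02345 → (0.1327, 0.1796).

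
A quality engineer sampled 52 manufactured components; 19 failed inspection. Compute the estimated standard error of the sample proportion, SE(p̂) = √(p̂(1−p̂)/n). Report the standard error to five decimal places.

SE = 0.06678

With x = 19 successes in n = 52, p̂ = 0.36538.
p̂(1−p̂) = 0.36538·0.63462 = 0.231877.
SE = √(0.231877/52) = √0.004459173 = 0.06678.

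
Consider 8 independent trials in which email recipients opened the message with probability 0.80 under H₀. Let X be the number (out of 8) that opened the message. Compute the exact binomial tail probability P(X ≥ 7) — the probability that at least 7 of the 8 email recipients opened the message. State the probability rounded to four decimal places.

P = 0.5033

X ~ Binomial(n=8, p=0.80).
P(X ≥ 7) = C(8,7)·0.80^7·0.20^1 + C(8,8)·0.80^8·0.20^0.
= 0.335544 + 0.167772 = 0.5033.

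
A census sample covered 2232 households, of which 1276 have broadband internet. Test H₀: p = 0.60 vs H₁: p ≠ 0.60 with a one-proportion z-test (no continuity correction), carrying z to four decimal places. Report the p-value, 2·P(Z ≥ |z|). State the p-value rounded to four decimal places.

p-value = 0.0063

p̂ = 1276/2232 = 0.57168.
SE₀ = √(0.60·0.40/2232) = 0.010370.
z = (p̂ − p₀)/SE = (1276/2232 − 0.60)/0.010370 ≈ -2.7306.
p-value = 2·P(Z ≥ |z|) with z = -2.7306 → 0.0063.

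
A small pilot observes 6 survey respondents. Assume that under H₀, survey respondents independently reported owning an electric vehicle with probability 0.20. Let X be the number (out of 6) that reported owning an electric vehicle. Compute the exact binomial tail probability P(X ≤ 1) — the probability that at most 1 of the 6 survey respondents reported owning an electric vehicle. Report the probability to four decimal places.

P = 0.6554

X is binomial with n = 6 and p = 0.20.
P(X ≤ 1) = C(6,0)·0.20^0·0.80^6 + C(6,1)·0.20^1·0.80^5.
= 0.262144 + 0.393216 = 0.6554.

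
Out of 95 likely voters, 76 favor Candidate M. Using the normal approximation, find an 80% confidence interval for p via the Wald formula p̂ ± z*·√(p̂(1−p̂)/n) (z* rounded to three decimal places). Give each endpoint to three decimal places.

(0.747, 0.853)

With x = 76 successes in n = 95, p̂ = 0.80000.
Standard error of p̂: √(0.160000/95) = √0.001684211 = 0.041039.
The 80% critical value is z* = 1.282.
Margin = 1.282·0.041039 = 0.05261.
So the interval runs from 0.747 to 0.853.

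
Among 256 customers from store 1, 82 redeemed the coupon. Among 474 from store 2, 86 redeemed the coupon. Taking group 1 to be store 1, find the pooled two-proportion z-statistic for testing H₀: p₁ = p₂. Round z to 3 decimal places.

z = 4.254

p̂₁ = 82/256 = 0.32031, p̂₂ = 86/474 = 0.18143.
Pooled p̂ = (82+86)/(256+474) = 168/730 = 0.23014.
SE = √[p̂(1−p̂)(1/n₁+1/n₂)] = √[0.23014·0.76986·(1/256+1/474)] ≈ 0.032648.
z = (p̂₁ − p̂₂)/SE = (0.32031 − 0.18143)/0.032648 = 0.13888/0.032648 = 4.254.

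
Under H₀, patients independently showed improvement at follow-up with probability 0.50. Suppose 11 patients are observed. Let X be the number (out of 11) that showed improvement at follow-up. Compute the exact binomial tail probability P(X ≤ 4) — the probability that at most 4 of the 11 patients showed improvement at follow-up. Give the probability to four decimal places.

P = 0.2744

X ~ Binomial(n=11, p=0.50).
P(X ≤ 4) = Σ_{j=0}^{4} C(11,j)·0.50^j·0.50^{11−j}.
= 0.000488 + 0.005371 + 0.026855 + 0.080566 + 0.161133 = 0.2744.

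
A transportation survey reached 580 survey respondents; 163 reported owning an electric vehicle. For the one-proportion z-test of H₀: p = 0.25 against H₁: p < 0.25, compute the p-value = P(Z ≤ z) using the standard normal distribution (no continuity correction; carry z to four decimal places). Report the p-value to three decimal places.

p-value = 0.958

Sample proportion p̂ = 163/580 = 0.28103.
SE₀ = √(0.25·0.75/580) = 0.017980.
Test statistic (full precision, shown to 4 dp): z = (163/580 − 0.25)/SE₀ ≈ 1.7261.
p-value = P(Z ≤ z) with z = 1.7261 → 0.958.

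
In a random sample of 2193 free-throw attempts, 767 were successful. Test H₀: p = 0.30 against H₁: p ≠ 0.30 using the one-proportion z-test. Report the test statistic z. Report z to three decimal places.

p̂ = 767/2193 = 0.34975.
Under H₀, SE = √(p₀(1−p₀)/n) = √(0.30·0.70/2193) = √0.000095759 = 0.009786.
z = (0.34975 − 0.30)/0.009786 = 0.04975/0.009786 = 5.084.

z = 5.084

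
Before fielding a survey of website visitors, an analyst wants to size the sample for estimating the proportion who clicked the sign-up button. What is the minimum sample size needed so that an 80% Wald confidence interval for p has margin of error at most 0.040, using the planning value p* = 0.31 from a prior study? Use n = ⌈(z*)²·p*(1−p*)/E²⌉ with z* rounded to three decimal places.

n = 220

The 80% critical value is z* = 1.282.
p*(1−p*) = 0.2139.
(z*)²·p*(1−p*)/E² = 1.643524·0.2139/0.001600 = 219.719.
⌈219.719⌉ = 220.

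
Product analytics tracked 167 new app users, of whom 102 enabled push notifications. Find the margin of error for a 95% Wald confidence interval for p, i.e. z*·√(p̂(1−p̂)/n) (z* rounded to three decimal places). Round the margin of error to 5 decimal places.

ME = 0.07395

The sample proportion is 102/167 = 0.61078.
SE = √(p̂(1−p̂)/n) = √(0.237728/167) = 0.037730.
z* = 1.960 at the 95% level.
ME = 1.960·0.037730 = 0.07395.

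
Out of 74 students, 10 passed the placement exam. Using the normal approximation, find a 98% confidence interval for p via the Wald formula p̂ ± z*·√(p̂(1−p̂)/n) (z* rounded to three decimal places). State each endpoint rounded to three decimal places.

Sample proportion p̂ = 10/74 = 0.13514.
SE = √(p̂(1−p̂)/n) = √(0.116874/74) = 0.039741.
For 98% confidence, z* = 2.326.
Margin of error: 2.326 × 0.039741 = 0.09244.
So the interval runs from 0.043 to 0.228.

(0.043, 0.228)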